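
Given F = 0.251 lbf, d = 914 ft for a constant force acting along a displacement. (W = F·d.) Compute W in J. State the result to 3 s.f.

Directly: W = F·d.
F = 0.251 lbf = 1.117 N; d = 914 ft = 278.6 m.
W = 311.0 J  (the unit combination reduces to kg·m²/s² = J)

311 J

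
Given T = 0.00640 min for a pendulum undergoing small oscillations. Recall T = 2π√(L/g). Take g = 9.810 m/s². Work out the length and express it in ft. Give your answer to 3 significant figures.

Rearranging: L = g·(T/2π)².
T = 0.00640 min = 0.3840 s; g = 9.810 m/s².
L = 0.03664 m
0.03664 m × (1 ft / 0.3048 m) = 0.1202 ft

0.120 ft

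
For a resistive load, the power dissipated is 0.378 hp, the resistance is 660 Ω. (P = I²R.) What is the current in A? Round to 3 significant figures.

Rearranging P = I²R for I: I = √(P/R).
P = 0.378 hp = 281.9 W; R = 660 Ω.
I = 0.6535 A

0.654 A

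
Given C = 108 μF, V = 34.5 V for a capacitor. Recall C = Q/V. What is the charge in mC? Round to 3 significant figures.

Rearranging C = Q/V for Q: Q = CV.
C = 108 μF = 1.080×10^-4 F; V = 34.5 V.
Q = 0.003726 C  (the unit combination reduces to A·s = C)
0.003726 C × (1 mC / 0.001000 C) = 3.726 mC

3.73 mC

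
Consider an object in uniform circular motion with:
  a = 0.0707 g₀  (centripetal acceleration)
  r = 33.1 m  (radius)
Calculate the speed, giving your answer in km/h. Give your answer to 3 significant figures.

Solving a = v²/r for v: v = √(a·r).
a = 0.0707 g₀ = 0.6933 m/s²; r = 33.1 m.
v = 4.791 m/s
4.791 m/s × (1 km/h / 0.2778 m/s) = 17.25 km/h

17.2 km/h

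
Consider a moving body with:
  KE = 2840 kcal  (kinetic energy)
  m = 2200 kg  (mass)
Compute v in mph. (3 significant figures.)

232 mph

Rearranging: v = √(2·KE/m).
KE = 2840 kcal = 1.188×10^7 J; m = 2200 kg.
v = 103.9 m/s
103.9 m/s × (1 mph / 0.4470 m/s) = 232.5 mph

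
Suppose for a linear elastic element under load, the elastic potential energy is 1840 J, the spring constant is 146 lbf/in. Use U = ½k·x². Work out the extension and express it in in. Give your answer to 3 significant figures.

Solving U = ½k·x² for x: x = √(2U/k).
U = 1840 J; k = 146 lbf/in = 25569 N/m.
x = 0.3794 m
0.3794 m × (1 in / 0.02540 m) = 14.94 in

14.9 in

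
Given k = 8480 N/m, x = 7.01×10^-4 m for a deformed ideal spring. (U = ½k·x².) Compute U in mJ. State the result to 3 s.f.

U is given directly by: U = ½kx².
k = 8480 N/m; x = 7.01×10^-4 m.
U = 0.002084 J
0.002084 J × (1 mJ / 0.001000 J) = 2.084 mJ

2.08 mJ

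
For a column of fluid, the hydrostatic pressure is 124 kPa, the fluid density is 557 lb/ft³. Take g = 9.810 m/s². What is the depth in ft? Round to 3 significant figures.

4.65 ft

Solving P = ρ·g·h for h: h = P/(ρ·g).
P = 124 kPa = 1.240×10^5 Pa; ρ = 557 lb/ft³ = 8922 kg/m³; g = 9.810 m/s².
h = 1.417 m
1.417 m × (1 ft / 0.3048 m) = 4.648 ft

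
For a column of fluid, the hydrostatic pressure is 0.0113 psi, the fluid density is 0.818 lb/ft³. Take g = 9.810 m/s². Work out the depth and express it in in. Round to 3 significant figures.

Rearranging P = ρ·g·h for h: h = P/(ρ·g).
P = 0.0113 psi = 77.91 Pa; ρ = 0.818 lb/ft³ = 13.10 kg/m³; g = 9.810 m/s².
h = 0.6061 m
0.6061 m × (1 in / 0.02540 m) = 23.86 in

23.9 in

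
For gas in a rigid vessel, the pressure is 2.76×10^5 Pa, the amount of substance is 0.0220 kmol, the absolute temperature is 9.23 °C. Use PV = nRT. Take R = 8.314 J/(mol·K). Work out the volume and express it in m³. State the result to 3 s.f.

Rearranging PV = nRT for V: V = nRT/P.
P = 2.76×10^5 Pa; n = 0.0220 kmol = 22.00 mol; T = 9.23 °C = 282.4 K; R = 8.314 J/(mol·K).
V = 0.1871 m³

0.187 m³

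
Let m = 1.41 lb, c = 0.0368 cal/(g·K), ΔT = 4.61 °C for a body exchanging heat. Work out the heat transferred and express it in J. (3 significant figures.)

454 J

Directly: Q = mcΔT.
m = 1.41 lb = 0.6396 kg; c = 0.0368 cal/(g·K) = 154.0 J/(kg·K); ΔT = 4.61 °C = 4.610 K.
Q = 454.0 J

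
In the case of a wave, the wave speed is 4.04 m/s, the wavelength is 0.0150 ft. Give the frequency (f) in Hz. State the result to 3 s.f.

Solving v = f·λ for f: f = v/λ.
v = 4.04 m/s; λ = 0.0150 ft = 0.004572 m.
f = 883.6 Hz

884 Hz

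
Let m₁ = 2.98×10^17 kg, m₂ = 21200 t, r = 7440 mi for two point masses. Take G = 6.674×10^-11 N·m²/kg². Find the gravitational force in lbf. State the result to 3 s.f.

From Newton's law of gravitation: F = Gm₁m₂/r².
m₁ = 2.98×10^17 kg; m₂ = 21200 t = 2.120×10^7 kg; r = 7440 mi = 1.197×10^7 m; G = 6.674×10^-11 N·m²/kg².
F = 2.941 N
2.941 N × (1 lbf / 4.448 N) = 0.6612 lbf

0.661 lbf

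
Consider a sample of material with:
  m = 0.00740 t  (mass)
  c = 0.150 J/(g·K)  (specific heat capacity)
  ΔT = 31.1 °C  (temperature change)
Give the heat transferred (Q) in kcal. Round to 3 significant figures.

Q is given directly by: Q = mcΔT.
m = 0.00740 t = 7.400 kg; c = 0.150 J/(g·K) = 150.0 J/(kg·K); ΔT = 31.1 °C = 31.10 K.
Q = 34521 J  (the unit combination reduces to kg·m²/s² = J)
34521 J × (1 kcal / 4184 J) = 8.251 kcal

8.25 kcal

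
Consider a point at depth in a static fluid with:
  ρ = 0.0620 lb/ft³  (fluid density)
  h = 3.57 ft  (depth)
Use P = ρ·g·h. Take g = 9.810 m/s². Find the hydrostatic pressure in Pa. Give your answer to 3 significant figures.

10.6 Pa

P is given directly by: P = ρgh.
ρ = 0.0620 lb/ft³ = 0.9931 kg/m³; h = 3.57 ft = 1.088 m; g = 9.810 m/s².
P = 10.60 Pa  (the unit combination reduces to kg/(m·s²) = Pa)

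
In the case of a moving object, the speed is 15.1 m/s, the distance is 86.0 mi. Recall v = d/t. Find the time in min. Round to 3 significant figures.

Solving v = d/t for t: t = d/v.
v = 15.1 m/s; d = 86.0 mi = 1.384×10^5 m.
t = 9166 s
9166 s × (1 min / 60.00 s) = 152.8 min

153 min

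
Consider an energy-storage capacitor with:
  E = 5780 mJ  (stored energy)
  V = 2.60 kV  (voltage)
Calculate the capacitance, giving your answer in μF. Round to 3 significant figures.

1.71 μF

Rearranging: C = 2E/V².
E = 5780 mJ = 5.780 J; V = 2.60 kV = 2600 V.
C = 1.710×10^-6 F
1.710×10^-6 F × (1 μF / 1.000×10^-6 F) = 1.710 μF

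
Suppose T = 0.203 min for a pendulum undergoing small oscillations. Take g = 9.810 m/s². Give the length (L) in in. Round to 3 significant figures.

Rearranging T = 2π√(L/g) for L: L = g·(T/2π)².
T = 0.203 min = 12.18 s; g = 9.810 m/s².
L = 36.86 m
36.86 m × (1 in / 0.02540 m) = 1451 in

1450 in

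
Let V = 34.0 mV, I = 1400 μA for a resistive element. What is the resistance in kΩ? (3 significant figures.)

0.0243 kΩ

From Ohm's law: R = V/I.
V = 34.0 mV = 0.03400 V; I = 1400 μA = 0.001400 A.
R = 24.29 Ω
24.29 Ω × (1 kΩ / 1000 Ω) = 0.02429 kΩ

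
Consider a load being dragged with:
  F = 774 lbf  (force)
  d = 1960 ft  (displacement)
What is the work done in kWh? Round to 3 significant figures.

W is given directly by: W = F·d.
F = 774 lbf = 3443 N; d = 1960 ft = 597.4 m.
W = 2.057×10^6 J
2.057×10^6 J × (1 kWh / 3.600×10^6 J) = 0.5713 kWh

0.571 kWh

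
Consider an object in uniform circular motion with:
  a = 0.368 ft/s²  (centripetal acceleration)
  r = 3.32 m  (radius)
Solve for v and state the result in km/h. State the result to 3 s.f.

2.20 km/h

Rearranging: v = √(a·r).
a = 0.368 ft/s² = 0.1122 m/s²; r = 3.32 m.
v = 0.6102 m/s
0.6102 m/s × (1 km/h / 0.2778 m/s) = 2.197 km/h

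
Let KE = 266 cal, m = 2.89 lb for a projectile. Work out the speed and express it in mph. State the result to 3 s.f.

92.2 mph

Rearranging: v = √(2·KE/m).
KE = 266 cal = 1113 J; m = 2.89 lb = 1.311 kg.
v = 41.21 m/s
41.21 m/s × (1 mph / 0.4470 m/s) = 92.18 mph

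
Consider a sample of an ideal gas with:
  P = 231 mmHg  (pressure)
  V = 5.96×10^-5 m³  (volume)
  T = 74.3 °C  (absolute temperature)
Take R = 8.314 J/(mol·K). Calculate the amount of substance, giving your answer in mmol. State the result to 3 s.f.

From the ideal-gas law: n = PV/(RT).
P = 231 mmHg = 30797 Pa; V = 5.96×10^-5 m³; T = 74.3 °C = 347.4 K; R = 8.314 J/(mol·K).
n = 6.354×10^-4 mol
6.354×10^-4 mol × (1 mmol / 0.001000 mol) = 0.6354 mmol

0.635 mmol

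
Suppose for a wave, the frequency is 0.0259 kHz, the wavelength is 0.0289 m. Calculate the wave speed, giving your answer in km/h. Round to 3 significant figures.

Directly: v = fλ.
f = 0.0259 kHz = 25.90 Hz; λ = 0.0289 m.
v = 0.7485 m/s
0.7485 m/s × (1 km/h / 0.2778 m/s) = 2.695 km/h

2.69 km/h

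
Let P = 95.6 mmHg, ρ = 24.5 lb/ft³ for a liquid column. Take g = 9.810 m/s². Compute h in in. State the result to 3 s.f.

130 in

Rearranging P = ρ·g·h for h: h = P/(ρ·g).
P = 95.6 mmHg = 12746 Pa; ρ = 24.5 lb/ft³ = 392.5 kg/m³; g = 9.810 m/s².
h = 3.311 m
3.311 m × (1 in / 0.02540 m) = 130.3 in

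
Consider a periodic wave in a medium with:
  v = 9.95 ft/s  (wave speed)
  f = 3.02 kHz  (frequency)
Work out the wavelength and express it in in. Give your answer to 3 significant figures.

0.0395 in

Rearranging: λ = v/f.
v = 9.95 ft/s = 3.033 m/s; f = 3.02 kHz = 3020 Hz.
λ = 0.001004 m
0.001004 m × (1 in / 0.02540 m) = 0.03954 in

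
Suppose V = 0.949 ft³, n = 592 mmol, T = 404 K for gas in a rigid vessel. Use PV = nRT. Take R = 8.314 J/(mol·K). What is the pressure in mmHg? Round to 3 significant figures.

From the ideal-gas law: P = nRT/V.
V = 0.949 ft³ = 0.02687 m³; n = 592 mmol = 0.5920 mol; T = 404 K; R = 8.314 J/(mol·K).
P = 73995 Pa  (the unit combination reduces to kg/(m·s²) = Pa)
73995 Pa × (1 mmHg / 133.3 Pa) = 555.0 mmHg

555 mmHg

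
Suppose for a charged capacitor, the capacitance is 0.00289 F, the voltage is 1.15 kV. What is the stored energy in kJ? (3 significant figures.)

1.91 kJ

Directly: E = ½CV².
C = 0.00289 F; V = 1.15 kV = 1150 V.
E = 1911 J
1911 J × (1 kJ / 1000 J) = 1.911 kJ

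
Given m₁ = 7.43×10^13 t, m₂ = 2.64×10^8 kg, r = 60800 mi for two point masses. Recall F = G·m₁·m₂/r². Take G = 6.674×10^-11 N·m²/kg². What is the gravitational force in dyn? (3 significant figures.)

13700 dyn

Directly: F = Gm₁m₂/r².
m₁ = 7.43×10^13 t = 7.430×10^16 kg; m₂ = 2.64×10^8 kg; r = 60800 mi = 9.785×10^7 m; G = 6.674×10^-11 N·m²/kg².
F = 0.1367 N
0.1367 N × (1 dyn / 1.000×10^-5 N) = 13673 dyn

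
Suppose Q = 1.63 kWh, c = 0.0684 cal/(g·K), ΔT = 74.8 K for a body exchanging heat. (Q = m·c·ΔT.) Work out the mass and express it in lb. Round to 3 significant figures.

604 lb

Rearranging: m = Q/(c·ΔT).
Q = 1.63 kWh = 5.868×10^6 J; c = 0.0684 cal/(g·K) = 286.2 J/(kg·K); ΔT = 74.8 K.
m = 274.1 kg
274.1 kg × (1 lb / 0.4536 kg) = 604.3 lb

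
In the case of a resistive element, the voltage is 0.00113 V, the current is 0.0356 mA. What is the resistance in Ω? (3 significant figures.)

Rearranging V = I·R for R: R = V/I.
V = 0.00113 V; I = 0.0356 mA = 3.560×10^-5 A.
R = 31.74 Ω

31.7 Ω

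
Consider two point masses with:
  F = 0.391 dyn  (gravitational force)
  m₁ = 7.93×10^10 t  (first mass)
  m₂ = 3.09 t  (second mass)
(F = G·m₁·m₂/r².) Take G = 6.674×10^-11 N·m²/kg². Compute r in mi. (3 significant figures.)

1270 mi

From Newton's law of gravitation: r = √(G·m₁m₂/F).
F = 0.391 dyn = 3.910×10^-6 N; m₁ = 7.93×10^10 t = 7.930×10^13 kg; m₂ = 3.09 t = 3090 kg; G = 6.674×10^-11 N·m²/kg².
r = 2.045×10^6 m
2.045×10^6 m × (1 mi / 1609 m) = 1271 mi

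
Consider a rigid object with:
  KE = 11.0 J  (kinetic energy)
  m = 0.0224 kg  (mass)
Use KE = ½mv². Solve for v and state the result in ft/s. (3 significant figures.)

103 ft/s

Rearranging: v = √(2·KE/m).
KE = 11.0 J; m = 0.0224 kg.
v = 31.34 m/s
31.34 m/s × (1 ft/s / 0.3048 m/s) = 102.8 ft/s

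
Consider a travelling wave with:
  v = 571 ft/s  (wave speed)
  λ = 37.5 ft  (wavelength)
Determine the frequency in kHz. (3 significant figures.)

Solving v = f·λ for f: f = v/λ.
v = 571 ft/s = 174.0 m/s; λ = 37.5 ft = 11.43 m.
f = 15.23 Hz
15.23 Hz × (1 kHz / 1000 Hz) = 0.01523 kHz

0.0152 kHz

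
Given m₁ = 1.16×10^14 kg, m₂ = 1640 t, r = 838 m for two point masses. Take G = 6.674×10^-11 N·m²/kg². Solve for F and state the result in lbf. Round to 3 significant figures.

From Newton's law of gravitation: F = Gm₁m₂/r².
m₁ = 1.16×10^14 kg; m₂ = 1640 t = 1.640×10^6 kg; r = 838 m; G = 6.674×10^-11 N·m²/kg².
F = 18080 N
18080 N × (1 lbf / 4.448 N) = 4065 lbf

4060 lbf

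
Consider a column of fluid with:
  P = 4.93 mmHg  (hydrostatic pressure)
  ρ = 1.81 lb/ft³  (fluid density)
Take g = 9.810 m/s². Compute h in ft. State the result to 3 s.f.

Rearranging: h = P/(ρ·g).
P = 4.93 mmHg = 657.3 Pa; ρ = 1.81 lb/ft³ = 28.99 kg/m³; g = 9.810 m/s².
h = 2.311 m
2.311 m × (1 ft / 0.3048 m) = 7.582 ft

7.58 ft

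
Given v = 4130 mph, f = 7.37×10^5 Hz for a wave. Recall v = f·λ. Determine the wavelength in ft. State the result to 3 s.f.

0.00822 ft

Rearranging: λ = v/f.
v = 4130 mph = 1846 m/s; f = 7.37×10^5 Hz.
λ = 0.002505 m
0.002505 m × (1 ft / 0.3048 m) = 0.008219 ft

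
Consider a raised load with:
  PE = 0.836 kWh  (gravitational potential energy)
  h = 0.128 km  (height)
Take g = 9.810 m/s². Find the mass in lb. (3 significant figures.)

Rearranging PE = m·g·h for m: m = PE/(g·h).
PE = 0.836 kWh = 3.010×10^6 J; h = 0.128 km = 128.0 m; g = 9.810 m/s².
m = 2397 kg
2397 kg × (1 lb / 0.4536 kg) = 5284 lb

5280 lb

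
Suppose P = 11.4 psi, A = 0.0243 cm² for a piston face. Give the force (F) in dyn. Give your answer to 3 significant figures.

Rearranging P = F/A for F: F = P·A.
P = 11.4 psi = 78600 Pa; A = 0.0243 cm² = 2.430×10^-6 m².
F = 0.1910 N
0.1910 N × (1 dyn / 1.000×10^-5 N) = 19100 dyn

19100 dyn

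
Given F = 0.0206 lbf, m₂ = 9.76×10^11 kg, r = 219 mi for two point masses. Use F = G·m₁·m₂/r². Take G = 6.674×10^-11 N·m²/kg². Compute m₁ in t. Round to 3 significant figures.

Solving F = G·m₁·m₂/r² for m₁: m₁ = F·r²/(G·m₂).
F = 0.0206 lbf = 0.09163 N; m₂ = 9.76×10^11 kg; r = 219 mi = 3.524×10^5 m; G = 6.674×10^-11 N·m²/kg².
m₁ = 1.747×10^8 kg
1.747×10^8 kg × (1 t / 1000 kg) = 1.747×10^5 t

1.75×10^5 t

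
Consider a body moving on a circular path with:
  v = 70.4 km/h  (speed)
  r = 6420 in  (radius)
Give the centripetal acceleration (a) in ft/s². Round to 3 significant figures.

7.69 ft/s²

Directly: a = v²/r.
v = 70.4 km/h = 19.56 m/s; r = 6420 in = 163.1 m.
a = 2.345 m/s²
2.345 m/s² × (1 ft/s² / 0.3048 m/s²) = 7.694 ft/s²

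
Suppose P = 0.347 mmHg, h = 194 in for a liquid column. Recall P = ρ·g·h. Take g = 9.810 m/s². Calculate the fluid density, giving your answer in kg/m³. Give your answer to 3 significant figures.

Solving P = ρ·g·h for ρ: ρ = P/(g·h).
P = 0.347 mmHg = 46.26 Pa; h = 194 in = 4.928 m; g = 9.810 m/s².
ρ = 0.9570 kg/m³

0.957 kg/m³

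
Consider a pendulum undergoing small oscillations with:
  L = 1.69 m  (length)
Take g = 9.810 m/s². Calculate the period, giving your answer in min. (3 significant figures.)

0.0435 min

T is given directly by: T = 2π√(L/g).
L = 1.69 m; g = 9.810 m/s².
T = 2.608 s
2.608 s × (1 min / 60.00 s) = 0.04346 min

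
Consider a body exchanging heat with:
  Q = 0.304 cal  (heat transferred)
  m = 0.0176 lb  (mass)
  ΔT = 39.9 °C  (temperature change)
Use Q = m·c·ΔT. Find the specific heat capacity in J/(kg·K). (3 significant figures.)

3.99 J/(kg·K)

Solving Q = m·c·ΔT for c: c = Q/(m·ΔT).
Q = 0.304 cal = 1.272 J; m = 0.0176 lb = 0.007983 kg; ΔT = 39.9 °C = 39.90 K.
c = 3.993 J/(kg·K)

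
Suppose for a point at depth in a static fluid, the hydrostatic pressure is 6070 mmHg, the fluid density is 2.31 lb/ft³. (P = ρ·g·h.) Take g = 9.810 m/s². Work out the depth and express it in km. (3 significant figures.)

Solving P = ρ·g·h for h: h = P/(ρ·g).
P = 6070 mmHg = 8.093×10^5 Pa; ρ = 2.31 lb/ft³ = 37.00 kg/m³; g = 9.810 m/s².
h = 2229 m
2229 m × (1 km / 1000 m) = 2.229 km

2.23 km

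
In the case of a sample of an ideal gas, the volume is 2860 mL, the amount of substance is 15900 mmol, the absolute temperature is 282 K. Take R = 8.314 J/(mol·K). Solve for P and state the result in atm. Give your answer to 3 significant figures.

129 atm

From the ideal-gas law: P = nRT/V.
V = 2860 mL = 0.002860 m³; n = 15900 mmol = 15.90 mol; T = 282 K; R = 8.314 J/(mol·K).
P = 1.303×10^7 Pa  (the unit combination reduces to kg/(m·s²) = Pa)
1.303×10^7 Pa × (1 atm / 1.013×10^5 Pa) = 128.6 atm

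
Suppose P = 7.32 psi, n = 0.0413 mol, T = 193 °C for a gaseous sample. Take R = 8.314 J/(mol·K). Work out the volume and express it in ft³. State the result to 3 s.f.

0.112 ft³

Rearranging PV = nRT for V: V = nRT/P.
P = 7.32 psi = 50470 Pa; n = 0.0413 mol; T = 193 °C = 466.1 K; R = 8.314 J/(mol·K).
V = 0.003171 m³
0.003171 m³ × (1 ft³ / 0.02832 m³) = 0.1120 ft³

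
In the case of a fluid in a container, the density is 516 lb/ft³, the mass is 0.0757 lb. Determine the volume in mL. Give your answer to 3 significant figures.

4.15 mL

Solving ρ = m/V for V: V = m/ρ.
ρ = 516 lb/ft³ = 8266 kg/m³; m = 0.0757 lb = 0.03434 kg.
V = 4.154×10^-6 m³
4.154×10^-6 m³ × (1 mL / 1.000×10^-6 m³) = 4.154 mL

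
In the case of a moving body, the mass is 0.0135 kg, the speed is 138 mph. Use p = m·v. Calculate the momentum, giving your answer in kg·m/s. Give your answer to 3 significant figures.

0.833 kg·m/s

Directly: p = mv.
m = 0.0135 kg; v = 138 mph = 61.69 m/s.
p = 0.8328 kg·m/s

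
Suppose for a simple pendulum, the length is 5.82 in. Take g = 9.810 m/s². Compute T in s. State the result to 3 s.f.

T is given directly by: T = 2π√(L/g).
L = 5.82 in = 0.1478 m; g = 9.810 m/s².
T = 0.7713 s

0.771 s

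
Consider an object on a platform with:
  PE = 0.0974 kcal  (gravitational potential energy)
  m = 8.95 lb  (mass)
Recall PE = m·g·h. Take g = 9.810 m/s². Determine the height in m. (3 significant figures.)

Rearranging: h = PE/(m·g).
PE = 0.0974 kcal = 407.5 J; m = 8.95 lb = 4.060 kg; g = 9.810 m/s².
h = 10.23 m

10.2 m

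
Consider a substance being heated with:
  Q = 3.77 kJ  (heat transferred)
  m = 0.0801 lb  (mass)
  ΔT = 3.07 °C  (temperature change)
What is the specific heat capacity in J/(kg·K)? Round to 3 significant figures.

Rearranging: c = Q/(m·ΔT).
Q = 3.77 kJ = 3770 J; m = 0.0801 lb = 0.03633 kg; ΔT = 3.07 °C = 3.070 K.
c = 33799 J/(kg·K)

33800 J/(kg·K)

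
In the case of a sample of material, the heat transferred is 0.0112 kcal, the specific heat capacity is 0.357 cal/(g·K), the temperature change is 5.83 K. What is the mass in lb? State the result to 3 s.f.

0.0119 lb

Rearranging Q = m·c·ΔT for m: m = Q/(c·ΔT).
Q = 0.0112 kcal = 46.86 J; c = 0.357 cal/(g·K) = 1494 J/(kg·K); ΔT = 5.83 K.
m = 0.005381 kg
0.005381 kg × (1 lb / 0.4536 kg) = 0.01186 lb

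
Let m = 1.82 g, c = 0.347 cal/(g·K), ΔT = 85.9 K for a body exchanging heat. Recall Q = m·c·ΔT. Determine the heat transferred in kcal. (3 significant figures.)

0.0542 kcal

Directly: Q = mcΔT.
m = 1.82 g = 0.001820 kg; c = 0.347 cal/(g·K) = 1452 J/(kg·K); ΔT = 85.9 K.
Q = 227.0 J
227.0 J × (1 kcal / 4184 J) = 0.05425 kcal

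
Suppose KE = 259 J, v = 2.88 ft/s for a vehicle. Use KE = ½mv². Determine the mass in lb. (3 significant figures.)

Rearranging: m = 2·KE/v².
KE = 259 J; v = 2.88 ft/s = 0.8778 m/s.
m = 672.2 kg
672.2 kg × (1 lb / 0.4536 kg) = 1482 lb

1480 lb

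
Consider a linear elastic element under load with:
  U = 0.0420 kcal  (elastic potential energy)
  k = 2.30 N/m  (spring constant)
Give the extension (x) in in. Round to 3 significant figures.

487 in

Rearranging: x = √(2U/k).
U = 0.0420 kcal = 175.7 J; k = 2.30 N/m.
x = 12.36 m
12.36 m × (1 in / 0.02540 m) = 486.7 in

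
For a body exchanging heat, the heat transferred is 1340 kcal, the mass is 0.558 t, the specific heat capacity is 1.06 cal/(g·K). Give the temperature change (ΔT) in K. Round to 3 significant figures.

Rearranging: ΔT = Q/(m·c).
Q = 1340 kcal = 5.607×10^6 J; m = 0.558 t = 558.0 kg; c = 1.06 cal/(g·K) = 4435 J/(kg·K).
ΔT = 2.266 K

2.27 K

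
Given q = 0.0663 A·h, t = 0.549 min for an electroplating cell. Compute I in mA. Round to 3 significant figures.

Solving q = I·t for I: I = q/t.
q = 0.0663 A·h = 238.7 C; t = 0.549 min = 32.94 s.
I = 7.246 A
7.246 A × (1 mA / 0.001000 A) = 7246 mA

7250 mA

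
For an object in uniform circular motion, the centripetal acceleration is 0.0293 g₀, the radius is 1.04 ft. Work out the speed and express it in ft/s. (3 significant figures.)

0.990 ft/s

Rearranging a = v²/r for v: v = √(a·r).
a = 0.0293 g₀ = 0.2873 m/s²; r = 1.04 ft = 0.3170 m.
v = 0.3018 m/s
0.3018 m/s × (1 ft/s / 0.3048 m/s) = 0.9902 ft/s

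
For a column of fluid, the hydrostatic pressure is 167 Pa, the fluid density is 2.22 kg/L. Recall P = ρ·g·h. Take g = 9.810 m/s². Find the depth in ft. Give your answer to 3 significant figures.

0.0252 ft

Solving P = ρ·g·h for h: h = P/(ρ·g).
P = 167 Pa; ρ = 2.22 kg/L = 2220 kg/m³; g = 9.810 m/s².
h = 0.007668 m
0.007668 m × (1 ft / 0.3048 m) = 0.02516 ft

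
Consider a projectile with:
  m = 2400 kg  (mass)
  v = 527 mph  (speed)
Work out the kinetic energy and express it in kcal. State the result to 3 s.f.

Directly: KE = ½mv².
m = 2400 kg; v = 527 mph = 235.6 m/s.
KE = 6.660×10^7 J  (the unit combination reduces to kg·m²/s² = J)
6.660×10^7 J × (1 kcal / 4184 J) = 15919 kcal

15900 kcal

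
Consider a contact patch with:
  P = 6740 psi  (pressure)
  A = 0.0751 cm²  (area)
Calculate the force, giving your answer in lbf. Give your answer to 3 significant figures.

Solving P = F/A for F: F = P·A.
P = 6740 psi = 4.647×10^7 Pa; A = 0.0751 cm² = 7.510×10^-6 m².
F = 349.0 N
349.0 N × (1 lbf / 4.448 N) = 78.46 lbf

78.5 lbf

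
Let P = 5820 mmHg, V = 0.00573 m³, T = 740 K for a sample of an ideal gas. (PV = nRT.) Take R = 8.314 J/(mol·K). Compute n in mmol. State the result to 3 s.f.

723 mmol

Solving PV = nRT for n: n = PV/(RT).
P = 5820 mmHg = 7.759×10^5 Pa; V = 0.00573 m³; T = 740 K; R = 8.314 J/(mol·K).
n = 0.7227 mol
0.7227 mol × (1 mmol / 0.001000 mol) = 722.7 mmol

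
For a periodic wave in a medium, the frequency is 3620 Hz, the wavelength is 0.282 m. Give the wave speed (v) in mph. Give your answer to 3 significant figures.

Directly: v = fλ.
f = 3620 Hz; λ = 0.282 m.
v = 1021 m/s
1021 m/s × (1 mph / 0.4470 m/s) = 2284 mph

2280 mph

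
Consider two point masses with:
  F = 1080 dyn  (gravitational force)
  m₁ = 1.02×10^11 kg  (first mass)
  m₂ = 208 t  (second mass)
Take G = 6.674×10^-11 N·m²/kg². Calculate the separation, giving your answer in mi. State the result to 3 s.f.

7.11 mi

From Newton's law of gravitation: r = √(G·m₁m₂/F).
F = 1080 dyn = 0.01080 N; m₁ = 1.02×10^11 kg; m₂ = 208 t = 2.080×10^5 kg; G = 6.674×10^-11 N·m²/kg².
r = 11450 m
11450 m × (1 mi / 1609 m) = 7.115 mi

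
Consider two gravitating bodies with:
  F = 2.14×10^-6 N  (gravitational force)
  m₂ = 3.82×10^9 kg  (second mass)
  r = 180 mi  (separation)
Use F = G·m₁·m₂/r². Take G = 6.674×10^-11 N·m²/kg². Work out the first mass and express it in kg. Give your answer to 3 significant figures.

Rearranging F = G·m₁·m₂/r² for m₁: m₁ = F·r²/(G·m₂).
F = 2.14×10^-6 N; m₂ = 3.82×10^9 kg; r = 180 mi = 2.897×10^5 m; G = 6.674×10^-11 N·m²/kg².
m₁ = 7.044×10^5 kg

7.04×10^5 kg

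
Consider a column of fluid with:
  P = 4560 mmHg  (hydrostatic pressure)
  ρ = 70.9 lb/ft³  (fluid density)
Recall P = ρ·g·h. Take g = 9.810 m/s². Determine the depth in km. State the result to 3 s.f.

Rearranging P = ρ·g·h for h: h = P/(ρ·g).
P = 4560 mmHg = 6.079×10^5 Pa; ρ = 70.9 lb/ft³ = 1136 kg/m³; g = 9.810 m/s².
h = 54.57 m
54.57 m × (1 km / 1000 m) = 0.05457 km

0.0546 km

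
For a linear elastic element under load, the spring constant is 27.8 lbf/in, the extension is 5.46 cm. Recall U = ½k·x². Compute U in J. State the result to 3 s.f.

U is given directly by: U = ½kx².
k = 27.8 lbf/in = 4869 N/m; x = 5.46 cm = 0.05460 m.
U = 7.257 J

7.26 J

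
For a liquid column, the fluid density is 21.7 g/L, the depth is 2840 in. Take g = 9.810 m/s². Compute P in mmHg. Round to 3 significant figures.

115 mmHg

Directly: P = ρgh.
ρ = 21.7 g/L = 21.70 kg/m³; h = 2840 in = 72.14 m; g = 9.810 m/s².
P = 15356 Pa
15356 Pa × (1 mmHg / 133.3 Pa) = 115.2 mmHg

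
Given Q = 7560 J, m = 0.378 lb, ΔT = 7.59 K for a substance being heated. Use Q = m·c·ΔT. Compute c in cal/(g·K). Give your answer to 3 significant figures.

1.39 cal/(g·K)

Rearranging Q = m·c·ΔT for c: c = Q/(m·ΔT).
Q = 7560 J; m = 0.378 lb = 0.1715 kg; ΔT = 7.59 K.
c = 5809 J/(kg·K)
5809 J/(kg·K) × (1 cal/(g·K) / 4184 J/(kg·K)) = 1.388 cal/(g·K)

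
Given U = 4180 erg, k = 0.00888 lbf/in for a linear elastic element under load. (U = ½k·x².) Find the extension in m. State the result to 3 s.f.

Rearranging U = ½k·x² for x: x = √(2U/k).
U = 4180 erg = 4.180×10^-4 J; k = 0.00888 lbf/in = 1.555 N/m.
x = 0.02319 m

0.0232 m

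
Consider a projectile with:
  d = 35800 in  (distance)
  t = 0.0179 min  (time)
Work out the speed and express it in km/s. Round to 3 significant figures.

Directly: v = d/t.
d = 35800 in = 909.3 m; t = 0.0179 min = 1.074 s.
v = 846.7 m/s
846.7 m/s × (1 km/s / 1000 m/s) = 0.8467 km/s

0.847 km/s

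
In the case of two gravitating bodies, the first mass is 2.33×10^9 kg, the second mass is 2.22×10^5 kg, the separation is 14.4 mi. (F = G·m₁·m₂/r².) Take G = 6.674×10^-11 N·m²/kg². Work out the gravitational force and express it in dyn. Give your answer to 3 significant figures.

6.43 dyn

From Newton's law of gravitation: F = Gm₁m₂/r².
m₁ = 2.33×10^9 kg; m₂ = 2.22×10^5 kg; r = 14.4 mi = 23175 m; G = 6.674×10^-11 N·m²/kg².
F = 6.428×10^-5 N  (the unit combination reduces to kg·m/s² = N)
6.428×10^-5 N × (1 dyn / 1.000×10^-5 N) = 6.428 dyn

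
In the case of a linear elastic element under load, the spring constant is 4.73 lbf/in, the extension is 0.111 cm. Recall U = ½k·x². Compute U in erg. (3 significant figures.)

5100 erg

U is given directly by: U = ½kx².
k = 4.73 lbf/in = 828.3 N/m; x = 0.111 cm = 0.001110 m.
U = 5.103×10^-4 J
5.103×10^-4 J × (1 erg / 1.000×10^-7 J) = 5103 erg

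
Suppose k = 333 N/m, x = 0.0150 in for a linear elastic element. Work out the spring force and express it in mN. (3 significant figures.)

From Hooke's law: F = kx.
k = 333 N/m; x = 0.0150 in = 3.810×10^-4 m.
F = 0.1269 N
0.1269 N × (1 mN / 0.001000 N) = 126.9 mN

127 mN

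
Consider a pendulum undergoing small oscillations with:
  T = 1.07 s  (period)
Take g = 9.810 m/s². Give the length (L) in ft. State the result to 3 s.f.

Rearranging: L = g·(T/2π)².
T = 1.07 s; g = 9.810 m/s².
L = 0.2845 m
0.2845 m × (1 ft / 0.3048 m) = 0.9334 ft

0.933 ft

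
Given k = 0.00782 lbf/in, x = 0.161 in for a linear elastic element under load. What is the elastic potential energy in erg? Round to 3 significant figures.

U is given directly by: U = ½kx².
k = 0.00782 lbf/in = 1.369 N/m; x = 0.161 in = 0.004089 m.
U = 1.145×10^-5 J
1.145×10^-5 J × (1 erg / 1.000×10^-7 J) = 114.5 erg

115 erg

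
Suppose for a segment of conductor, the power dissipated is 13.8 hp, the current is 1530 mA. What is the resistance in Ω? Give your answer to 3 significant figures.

Rearranging: R = P/I².
P = 13.8 hp = 10291 W; I = 1530 mA = 1.530 A.
R = 4396 Ω

4400 Ω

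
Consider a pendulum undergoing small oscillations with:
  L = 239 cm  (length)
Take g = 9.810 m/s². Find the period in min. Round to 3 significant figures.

0.0517 min

Directly: T = 2π√(L/g).
L = 239 cm = 2.390 m; g = 9.810 m/s².
T = 3.101 s
3.101 s × (1 min / 60.00 s) = 0.05169 min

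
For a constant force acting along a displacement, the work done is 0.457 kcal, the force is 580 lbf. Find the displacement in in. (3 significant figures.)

Rearranging W = F·d for d: d = W/F.
W = 0.457 kcal = 1912 J; F = 580 lbf = 2580 N.
d = 0.7411 m
0.7411 m × (1 in / 0.02540 m) = 29.18 in

29.2 in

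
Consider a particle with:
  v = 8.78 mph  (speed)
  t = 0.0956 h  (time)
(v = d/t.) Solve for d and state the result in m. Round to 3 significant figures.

1350 m

Rearranging v = d/t for d: d = v·t.
v = 8.78 mph = 3.925 m/s; t = 0.0956 h = 344.2 s.
d = 1351 m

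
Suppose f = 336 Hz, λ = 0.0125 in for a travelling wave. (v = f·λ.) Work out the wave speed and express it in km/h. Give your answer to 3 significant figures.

0.384 km/h

v is given directly by: v = fλ.
f = 336 Hz; λ = 0.0125 in = 3.175×10^-4 m.
v = 0.1067 m/s
0.1067 m/s × (1 km/h / 0.2778 m/s) = 0.3840 km/h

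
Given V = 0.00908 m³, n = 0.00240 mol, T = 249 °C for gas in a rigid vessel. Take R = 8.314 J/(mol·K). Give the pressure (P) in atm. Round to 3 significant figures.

From the ideal-gas law: P = nRT/V.
V = 0.00908 m³; n = 0.00240 mol; T = 249 °C = 522.1 K; R = 8.314 J/(mol·K).
P = 1147 Pa
1147 Pa × (1 atm / 1.013×10^5 Pa) = 0.01132 atm

0.0113 atm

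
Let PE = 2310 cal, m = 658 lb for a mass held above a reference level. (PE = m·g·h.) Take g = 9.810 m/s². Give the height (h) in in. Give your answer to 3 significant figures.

130 in

Rearranging: h = PE/(m·g).
PE = 2310 cal = 9665 J; m = 658 lb = 298.5 kg; g = 9.810 m/s².
h = 3.301 m
3.301 m × (1 in / 0.02540 m) = 130.0 in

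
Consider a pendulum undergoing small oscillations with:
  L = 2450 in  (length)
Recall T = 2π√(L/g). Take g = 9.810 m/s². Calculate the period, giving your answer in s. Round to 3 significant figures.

Directly: T = 2π√(L/g).
L = 2450 in = 62.23 m; g = 9.810 m/s².
T = 15.83 s

15.8 s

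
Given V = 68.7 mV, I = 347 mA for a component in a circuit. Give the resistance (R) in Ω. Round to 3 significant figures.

Rearranging V = I·R for R: R = V/I.
V = 68.7 mV = 0.06870 V; I = 347 mA = 0.3470 A.
R = 0.1980 Ω

0.198 Ω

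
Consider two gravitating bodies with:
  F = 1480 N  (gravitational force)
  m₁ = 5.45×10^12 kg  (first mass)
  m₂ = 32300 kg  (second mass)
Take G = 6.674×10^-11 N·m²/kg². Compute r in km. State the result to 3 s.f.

Solving F = G·m₁·m₂/r² for r: r = √(G·m₁m₂/F).
F = 1480 N; m₁ = 5.45×10^12 kg; m₂ = 32300 kg; G = 6.674×10^-11 N·m²/kg².
r = 89.10 m
89.10 m × (1 km / 1000 m) = 0.08910 km

0.0891 km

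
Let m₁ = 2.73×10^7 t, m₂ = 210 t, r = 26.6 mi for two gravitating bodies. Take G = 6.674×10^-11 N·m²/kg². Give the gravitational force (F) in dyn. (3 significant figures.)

F is given directly by: F = Gm₁m₂/r².
m₁ = 2.73×10^7 t = 2.730×10^10 kg; m₂ = 210 t = 2.100×10^5 kg; r = 26.6 mi = 42809 m; G = 6.674×10^-11 N·m²/kg².
F = 2.088×10^-4 N
2.088×10^-4 N × (1 dyn / 1.000×10^-5 N) = 20.88 dyn

20.9 dyn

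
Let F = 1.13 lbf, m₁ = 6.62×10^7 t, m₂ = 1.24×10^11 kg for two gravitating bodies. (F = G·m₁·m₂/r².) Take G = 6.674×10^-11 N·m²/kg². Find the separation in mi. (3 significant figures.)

From Newton's law of gravitation: r = √(G·m₁m₂/F).
F = 1.13 lbf = 5.026 N; m₁ = 6.62×10^7 t = 6.620×10^10 kg; m₂ = 1.24×10^11 kg; G = 6.674×10^-11 N·m²/kg².
r = 3.301×10^5 m
3.301×10^5 m × (1 mi / 1609 m) = 205.1 mi

205 mi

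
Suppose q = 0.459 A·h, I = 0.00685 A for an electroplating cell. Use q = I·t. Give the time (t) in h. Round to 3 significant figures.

Solving q = I·t for t: t = q/I.
q = 0.459 A·h = 1652 C; I = 0.00685 A.
t = 2.412×10^5 s
2.412×10^5 s × (1 h / 3600 s) = 67.01 h

67.0 h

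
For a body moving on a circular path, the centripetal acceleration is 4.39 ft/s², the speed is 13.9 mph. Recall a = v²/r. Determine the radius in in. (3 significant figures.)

1140 in

Rearranging: r = v²/a.
a = 4.39 ft/s² = 1.338 m/s²; v = 13.9 mph = 6.214 m/s.
r = 28.86 m
28.86 m × (1 in / 0.02540 m) = 1136 in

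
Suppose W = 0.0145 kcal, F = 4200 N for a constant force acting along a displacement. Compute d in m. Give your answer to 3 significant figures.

0.0144 m

Rearranging W = F·d for d: d = W/F.
W = 0.0145 kcal = 60.67 J; F = 4200 N.
d = 0.01444 m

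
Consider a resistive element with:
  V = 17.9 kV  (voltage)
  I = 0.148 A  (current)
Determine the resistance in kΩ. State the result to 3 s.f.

121 kΩ

Solving V = I·R for R: R = V/I.
V = 17.9 kV = 17900 V; I = 0.148 A.
R = 1.209×10^5 Ω
1.209×10^5 Ω × (1 kΩ / 1000 Ω) = 120.9 kΩ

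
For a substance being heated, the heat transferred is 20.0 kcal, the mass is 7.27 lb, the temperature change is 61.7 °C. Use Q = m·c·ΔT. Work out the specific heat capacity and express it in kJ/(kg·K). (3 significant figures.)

Rearranging Q = m·c·ΔT for c: c = Q/(m·ΔT).
Q = 20.0 kcal = 83680 J; m = 7.27 lb = 3.298 kg; ΔT = 61.7 °C = 61.70 K.
c = 411.3 J/(kg·K)
411.3 J/(kg·K) × (1 kJ/(kg·K) / 1000 J/(kg·K)) = 0.4113 kJ/(kg·K)

0.411 kJ/(kg·K)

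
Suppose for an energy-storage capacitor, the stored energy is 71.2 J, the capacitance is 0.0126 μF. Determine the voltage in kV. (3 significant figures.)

106 kV

Rearranging: V = √(2E/C).
E = 71.2 J; C = 0.0126 μF = 1.260×10^-8 F.
V = 1.063×10^5 V  (the unit combination reduces to kg·m²/(A·s³) = V)
1.063×10^5 V × (1 kV / 1000 V) = 106.3 kV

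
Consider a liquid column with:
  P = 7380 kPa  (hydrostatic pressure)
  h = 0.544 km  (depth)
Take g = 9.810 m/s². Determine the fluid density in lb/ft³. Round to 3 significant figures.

Rearranging: ρ = P/(g·h).
P = 7380 kPa = 7.380×10^6 Pa; h = 0.544 km = 544.0 m; g = 9.810 m/s².
ρ = 1383 kg/m³
1383 kg/m³ × (1 lb/ft³ / 16.02 kg/m³) = 86.33 lb/ft³

86.3 lb/ft³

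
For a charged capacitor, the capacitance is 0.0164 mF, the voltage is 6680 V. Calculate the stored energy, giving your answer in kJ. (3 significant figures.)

0.366 kJ

E is given directly by: E = ½CV².
C = 0.0164 mF = 1.640×10^-5 F; V = 6680 V.
E = 365.9 J  (the unit combination reduces to kg·m²/s² = J)
365.9 J × (1 kJ / 1000 J) = 0.3659 kJ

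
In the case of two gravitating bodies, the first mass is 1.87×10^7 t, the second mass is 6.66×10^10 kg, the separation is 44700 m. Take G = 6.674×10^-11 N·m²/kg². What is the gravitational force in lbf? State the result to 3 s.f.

Directly: F = Gm₁m₂/r².
m₁ = 1.87×10^7 t = 1.870×10^10 kg; m₂ = 6.66×10^10 kg; r = 44700 m; G = 6.674×10^-11 N·m²/kg².
F = 41.60 N
41.60 N × (1 lbf / 4.448 N) = 9.352 lbf

9.35 lbf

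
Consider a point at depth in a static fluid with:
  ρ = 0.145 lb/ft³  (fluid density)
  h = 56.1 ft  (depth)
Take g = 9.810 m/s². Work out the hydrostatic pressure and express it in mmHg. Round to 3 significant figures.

P is given directly by: P = ρgh.
ρ = 0.145 lb/ft³ = 2.323 kg/m³; h = 56.1 ft = 17.10 m; g = 9.810 m/s².
P = 389.6 Pa  (the unit combination reduces to kg/(m·s²) = Pa)
389.6 Pa × (1 mmHg / 133.3 Pa) = 2.922 mmHg

2.92 mmHg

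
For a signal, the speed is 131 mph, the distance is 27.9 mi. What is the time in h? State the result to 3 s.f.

Rearranging: t = d/v.
v = 131 mph = 58.56 m/s; d = 27.9 mi = 44901 m.
t = 766.7 s
766.7 s × (1 h / 3600 s) = 0.2130 h

0.213 h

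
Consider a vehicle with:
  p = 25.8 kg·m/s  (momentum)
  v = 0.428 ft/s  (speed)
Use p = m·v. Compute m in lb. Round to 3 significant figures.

436 lb

Rearranging: m = p/v.
p = 25.8 kg·m/s; v = 0.428 ft/s = 0.1305 m/s.
m = 197.8 kg
197.8 kg × (1 lb / 0.4536 kg) = 436.0 lb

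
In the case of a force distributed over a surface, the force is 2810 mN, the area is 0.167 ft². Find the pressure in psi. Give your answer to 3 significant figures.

P is given directly by: P = F/A.
F = 2810 mN = 2.810 N; A = 0.167 ft² = 0.01551 m².
P = 181.1 Pa  (the unit combination reduces to kg/(m·s²) = Pa)
181.1 Pa × (1 psi / 6895 Pa) = 0.02627 psi

0.0263 psi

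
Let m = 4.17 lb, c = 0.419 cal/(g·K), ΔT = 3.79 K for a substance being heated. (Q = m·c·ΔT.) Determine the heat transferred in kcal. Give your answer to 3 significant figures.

Q is given directly by: Q = mcΔT.
m = 4.17 lb = 1.891 kg; c = 0.419 cal/(g·K) = 1753 J/(kg·K); ΔT = 3.79 K.
Q = 12567 J
12567 J × (1 kcal / 4184 J) = 3.004 kcal

3.00 kcal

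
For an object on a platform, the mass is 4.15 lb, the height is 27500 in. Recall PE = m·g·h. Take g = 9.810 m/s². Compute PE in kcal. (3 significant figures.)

3.08 kcal

PE is given directly by: PE = mgh.
m = 4.15 lb = 1.882 kg; h = 27500 in = 698.5 m; g = 9.810 m/s².
PE = 12899 J
12899 J × (1 kcal / 4184 J) = 3.083 kcal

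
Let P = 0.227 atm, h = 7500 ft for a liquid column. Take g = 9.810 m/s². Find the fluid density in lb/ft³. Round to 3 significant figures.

0.0640 lb/ft³

Rearranging: ρ = P/(g·h).
P = 0.227 atm = 23001 Pa; h = 7500 ft = 2286 m; g = 9.810 m/s².
ρ = 1.026 kg/m³
1.026 kg/m³ × (1 lb/ft³ / 16.02 kg/m³) = 0.06403 lb/ft³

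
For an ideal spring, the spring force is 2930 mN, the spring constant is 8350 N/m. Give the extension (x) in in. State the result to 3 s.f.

Rearranging: x = F/k.
F = 2930 mN = 2.930 N; k = 8350 N/m.
x = 3.509×10^-4 m
3.509×10^-4 m × (1 in / 0.02540 m) = 0.01381 in

0.0138 in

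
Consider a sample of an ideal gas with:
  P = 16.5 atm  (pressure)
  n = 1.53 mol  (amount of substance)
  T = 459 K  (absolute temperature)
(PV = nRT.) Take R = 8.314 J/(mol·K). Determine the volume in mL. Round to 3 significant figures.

3490 mL

Rearranging PV = nRT for V: V = nRT/P.
P = 16.5 atm = 1.672×10^6 Pa; n = 1.53 mol; T = 459 K; R = 8.314 J/(mol·K).
V = 0.003492 m³
0.003492 m³ × (1 mL / 1.000×10^-6 m³) = 3492 mL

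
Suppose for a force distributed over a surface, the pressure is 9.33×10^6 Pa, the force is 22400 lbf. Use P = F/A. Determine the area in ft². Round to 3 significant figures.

0.115 ft²

Rearranging: A = F/P.
P = 9.33×10^6 Pa; F = 22400 lbf = 99640 N.
A = 0.01068 m²
0.01068 m² × (1 ft² / 0.09290 m²) = 0.1150 ft²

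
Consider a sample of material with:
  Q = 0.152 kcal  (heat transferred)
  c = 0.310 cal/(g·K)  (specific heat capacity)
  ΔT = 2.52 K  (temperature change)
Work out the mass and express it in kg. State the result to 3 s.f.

0.195 kg

Rearranging Q = m·c·ΔT for m: m = Q/(c·ΔT).
Q = 0.152 kcal = 636.0 J; c = 0.310 cal/(g·K) = 1297 J/(kg·K); ΔT = 2.52 K.
m = 0.1946 kg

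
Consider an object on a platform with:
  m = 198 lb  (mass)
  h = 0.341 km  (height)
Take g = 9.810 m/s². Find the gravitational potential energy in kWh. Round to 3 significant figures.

0.0835 kWh

Directly: PE = mgh.
m = 198 lb = 89.81 kg; h = 0.341 km = 341.0 m; g = 9.810 m/s².
PE = 3.004×10^5 J
3.004×10^5 J × (1 kWh / 3.600×10^6 J) = 0.08345 kWh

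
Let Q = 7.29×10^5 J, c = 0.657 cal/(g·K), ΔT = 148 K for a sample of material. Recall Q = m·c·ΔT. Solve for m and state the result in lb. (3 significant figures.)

3.95 lb

Solving Q = m·c·ΔT for m: m = Q/(c·ΔT).
Q = 7.29×10^5 J; c = 0.657 cal/(g·K) = 2749 J/(kg·K); ΔT = 148 K.
m = 1.792 kg
1.792 kg × (1 lb / 0.4536 kg) = 3.950 lb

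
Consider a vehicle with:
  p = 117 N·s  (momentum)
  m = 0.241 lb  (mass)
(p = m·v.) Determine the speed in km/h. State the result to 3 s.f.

Rearranging p = m·v for v: v = p/m.
p = 117 N·s = 117.0 kg·m/s; m = 0.241 lb = 0.1093 kg.
v = 1070 m/s
1070 m/s × (1 km/h / 0.2778 m/s) = 3853 km/h

3850 km/h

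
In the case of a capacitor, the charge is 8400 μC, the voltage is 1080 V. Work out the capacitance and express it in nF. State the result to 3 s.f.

C is given directly by: C = Q/V.
Q = 8400 μC = 0.008400 C; V = 1080 V.
C = 7.778×10^-6 F
7.778×10^-6 F × (1 nF / 1.000×10^-9 F) = 7778 nF

7780 nF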